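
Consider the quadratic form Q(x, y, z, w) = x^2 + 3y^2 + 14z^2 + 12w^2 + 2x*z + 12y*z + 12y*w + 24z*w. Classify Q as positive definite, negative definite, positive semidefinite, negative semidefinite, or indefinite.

positive semidefinite

The symmetric matrix is A = [[1, 0, 1, 0], [0, 3, 6, 6], [1, 6, 14, 12], [0, 6, 12, 12]].
Congruent diagonalization of A (simultaneous row and column reduction) yields pivots 1, 3, 1, 0.
Counting signs: 3 positive, 1 zero.
Hence Q is positive semidefinite.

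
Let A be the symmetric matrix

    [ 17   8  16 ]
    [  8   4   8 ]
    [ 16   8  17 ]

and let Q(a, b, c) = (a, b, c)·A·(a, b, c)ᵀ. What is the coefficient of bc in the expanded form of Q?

16

The coefficient of bc is A[2,3] + A[3,2] = 2·8 = 16.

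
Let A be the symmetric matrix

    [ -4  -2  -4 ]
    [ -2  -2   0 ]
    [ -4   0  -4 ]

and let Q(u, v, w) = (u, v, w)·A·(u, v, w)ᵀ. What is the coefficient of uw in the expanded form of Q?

-8

The coefficient of uw is A[1,3] + A[3,1] = 2·(-4) = -8.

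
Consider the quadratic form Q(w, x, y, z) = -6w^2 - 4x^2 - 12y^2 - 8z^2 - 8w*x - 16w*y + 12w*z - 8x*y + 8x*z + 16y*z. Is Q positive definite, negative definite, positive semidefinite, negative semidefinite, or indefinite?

Write A = [[-6, -4, -8, 6], [-4, -4, -4, 4], [-8, -4, -12, 8], [6, 4, 8, -8]].
Applying the same elementary operations to the rows and columns of A produces a congruent diagonal matrix with entries -6, -4/3, 0, -2.
So there are 3 negative, 1 zero pivots.
Hence Q is negative semidefinite.

negative semidefinite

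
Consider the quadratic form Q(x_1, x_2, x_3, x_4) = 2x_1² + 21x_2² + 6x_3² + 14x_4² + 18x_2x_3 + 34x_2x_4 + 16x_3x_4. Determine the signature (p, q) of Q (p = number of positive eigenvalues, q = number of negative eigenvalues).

(3, 0)

The associated matrix is A = [[2, 0, 0, 0], [0, 21, 9, 17], [0, 9, 6, 8], [0, 17, 8, 14]].
Symmetric row and column elimination reduces A to a congruent diagonal form with pivots 2, 21, 15/7, 0.
Counting signs: 3 positive, 1 zero.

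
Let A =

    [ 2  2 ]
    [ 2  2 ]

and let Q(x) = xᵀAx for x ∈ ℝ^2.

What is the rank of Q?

Symmetric row and column elimination reduces A to a congruent diagonal form with pivots 2, 0.
Counting signs: 1 positive, 1 zero.
The rank is the number of nonzero pivots: 1.

1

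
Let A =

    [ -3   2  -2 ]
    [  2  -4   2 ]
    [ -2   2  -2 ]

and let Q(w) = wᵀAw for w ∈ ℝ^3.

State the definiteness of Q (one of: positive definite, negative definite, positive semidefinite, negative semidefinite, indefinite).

negative definite

An LDLᵀ factorisation of A has diagonal entries -3, -8/3, -1/2.
Counting signs: 3 negative.
Hence Q is negative definite.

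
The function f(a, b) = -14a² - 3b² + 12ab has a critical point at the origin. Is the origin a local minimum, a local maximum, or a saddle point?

The Hessian at the origin is H = [[-28, 12], [12, -6]].
det H = -28·-6 − (12)² = 24 > 0 and H[1,1] = -28 < 0, so H is negative definite.
Therefore the origin is a local maximum.

local maximum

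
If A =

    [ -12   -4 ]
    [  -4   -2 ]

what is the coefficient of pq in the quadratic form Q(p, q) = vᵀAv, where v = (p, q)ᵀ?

-8

The coefficient of pq is A[1,2] + A[2,1] = 2·(-4) = -8.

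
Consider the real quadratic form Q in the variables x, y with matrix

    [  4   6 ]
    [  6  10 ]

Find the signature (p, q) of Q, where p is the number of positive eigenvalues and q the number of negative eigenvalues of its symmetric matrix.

Row-reducing A symmetrically gives the diagonal entries 4, 1.
That gives 2 positive pivots.

(2, 0)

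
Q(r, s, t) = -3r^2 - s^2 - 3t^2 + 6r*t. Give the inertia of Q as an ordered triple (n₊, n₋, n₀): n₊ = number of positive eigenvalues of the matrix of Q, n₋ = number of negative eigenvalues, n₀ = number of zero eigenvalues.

Write A = [[-3, 0, 3], [0, -1, 0], [3, 0, -3]].
Congruent diagonalization of A (simultaneous row and column reduction) yields pivots -3, -1, 0.
So there are 2 negative, 1 zero pivots.

(0, 2, 1)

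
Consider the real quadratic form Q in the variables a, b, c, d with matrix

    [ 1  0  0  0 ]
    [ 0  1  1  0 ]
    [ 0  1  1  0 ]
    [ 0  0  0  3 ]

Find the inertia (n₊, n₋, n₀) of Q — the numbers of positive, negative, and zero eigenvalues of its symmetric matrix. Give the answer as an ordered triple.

(3, 0, 1)

Row-reducing A symmetrically gives the diagonal entries 1, 1, 0, 3.
Counting signs: 3 positive, 1 zero.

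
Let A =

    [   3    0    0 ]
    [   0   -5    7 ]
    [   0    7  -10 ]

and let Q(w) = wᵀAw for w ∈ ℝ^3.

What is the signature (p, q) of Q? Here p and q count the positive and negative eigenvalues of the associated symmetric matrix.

(1, 2)

An LDLᵀ factorisation of A has diagonal entries 3, -5, -1/5.
That gives 1 positive, 2 negative pivots.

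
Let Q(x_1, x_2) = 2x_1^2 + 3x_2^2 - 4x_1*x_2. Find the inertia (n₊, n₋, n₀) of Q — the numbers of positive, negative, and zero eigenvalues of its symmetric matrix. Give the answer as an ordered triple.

(2, 0, 0)

Write A = [[2, -2], [-2, 3]].
Congruent diagonalization of A (simultaneous row and column reduction) yields pivots 2, 1.
So there are 2 positive pivots.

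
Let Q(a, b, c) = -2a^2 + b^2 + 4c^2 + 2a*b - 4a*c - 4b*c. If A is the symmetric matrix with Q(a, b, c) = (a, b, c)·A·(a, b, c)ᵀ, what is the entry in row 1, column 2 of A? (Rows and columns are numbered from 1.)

The coefficient of a·b in Q is 2. For a symmetric A this equals A[1,2] + A[2,1] = 2·A[1,2].
So A[1,2] = 2/2 = 1.

1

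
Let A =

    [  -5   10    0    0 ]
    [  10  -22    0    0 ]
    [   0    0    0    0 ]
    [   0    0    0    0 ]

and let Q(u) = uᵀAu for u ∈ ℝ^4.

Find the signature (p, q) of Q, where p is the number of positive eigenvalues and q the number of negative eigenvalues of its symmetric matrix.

(0, 2)

Symmetric row and column elimination reduces A to a congruent diagonal form with pivots -5, -2, 0, 0.
That gives 2 negative, 2 zero pivots.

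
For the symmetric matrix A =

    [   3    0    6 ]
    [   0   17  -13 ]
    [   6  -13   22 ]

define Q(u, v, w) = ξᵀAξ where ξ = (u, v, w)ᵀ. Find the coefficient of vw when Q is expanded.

-26

The coefficient of vw is A[2,3] + A[3,2] = 2·(-13) = -26.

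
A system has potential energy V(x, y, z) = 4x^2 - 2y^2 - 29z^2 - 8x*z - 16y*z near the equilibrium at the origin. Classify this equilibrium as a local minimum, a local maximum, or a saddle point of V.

The Hessian at the origin is H = [[8, 0, -8], [0, -4, -16], [-8, -16, -58]].
Congruent diagonalization of H (simultaneous row and column reduction) yields pivots 8, -4, -2.
That gives 1 positive, 2 negative pivots.
H is indefinite, so the origin is a saddle point.

saddle point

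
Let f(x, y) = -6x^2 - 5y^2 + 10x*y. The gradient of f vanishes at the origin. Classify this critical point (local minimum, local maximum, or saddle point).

The Hessian at the origin is H = [[-12, 10], [10, -10]].
det H = -12·-10 − (10)² = 20 > 0 and H[1,1] = -12 < 0, so H is negative definite.
Therefore the origin is a local maximum.

local maximum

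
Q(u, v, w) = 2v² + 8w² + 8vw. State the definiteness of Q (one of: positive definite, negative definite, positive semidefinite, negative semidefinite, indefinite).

positive semidefinite

The associated matrix is A = [[0, 0, 0], [0, 2, 4], [0, 4, 8]].
Applying the same elementary operations to the rows and columns of A produces a congruent diagonal matrix with entries 0, 2, 0.
That gives 1 positive, 2 zero pivots.
Hence Q is positive semidefinite.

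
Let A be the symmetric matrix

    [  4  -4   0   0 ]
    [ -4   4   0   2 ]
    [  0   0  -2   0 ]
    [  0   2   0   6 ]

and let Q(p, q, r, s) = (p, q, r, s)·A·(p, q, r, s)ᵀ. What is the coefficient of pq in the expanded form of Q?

-8

The coefficient of pq is A[1,2] + A[2,1] = 2·(-4) = -8.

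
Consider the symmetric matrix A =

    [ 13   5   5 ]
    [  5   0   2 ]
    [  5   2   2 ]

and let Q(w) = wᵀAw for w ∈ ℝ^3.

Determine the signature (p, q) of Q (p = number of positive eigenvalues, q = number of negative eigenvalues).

Symmetric row and column elimination reduces A to a congruent diagonal form with pivots 13, -25/13, 2/25.
Counting signs: 2 positive, 1 negative.

(2, 1)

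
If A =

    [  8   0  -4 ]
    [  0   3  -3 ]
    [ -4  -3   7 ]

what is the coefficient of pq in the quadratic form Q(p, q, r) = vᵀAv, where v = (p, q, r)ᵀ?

0

The coefficient of pq is A[1,2] + A[2,1] = 2·0 = 0.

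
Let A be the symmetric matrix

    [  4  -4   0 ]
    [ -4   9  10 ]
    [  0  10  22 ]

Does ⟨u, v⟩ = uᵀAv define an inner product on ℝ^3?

Leading principal minors: Δ_1 = 4, Δ_2 = 20, Δ_3 = 40.
All leading principal minors are positive, so by Sylvester's criterion Q is positive definite.
⟨·,·⟩ is an inner product exactly when A is positive definite.

yes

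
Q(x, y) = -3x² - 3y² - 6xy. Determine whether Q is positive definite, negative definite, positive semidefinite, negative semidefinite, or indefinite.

negative semidefinite

The symmetric matrix of Q is [[-3, -3], [-3, -3]].
For the 2×2 matrix [[-3, -3], [-3, -3]]: det = -3·-3 − (-3)² = 0, trace = -6.
det = 0 so one eigenvalue is zero; the form is semidefinite with the sign of the trace.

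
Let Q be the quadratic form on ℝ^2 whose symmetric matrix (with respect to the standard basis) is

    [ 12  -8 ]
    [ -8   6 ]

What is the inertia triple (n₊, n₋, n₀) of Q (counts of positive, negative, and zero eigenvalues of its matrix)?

Row-reducing A symmetrically gives the diagonal entries 12, 2/3.
That gives 2 positive pivots.

(2, 0, 0)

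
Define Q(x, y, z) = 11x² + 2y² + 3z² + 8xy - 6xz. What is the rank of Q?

2

Write A = [[11, 4, -3], [4, 2, 0], [-3, 0, 3]].
Applying the same elementary operations to the rows and columns of A produces a congruent diagonal matrix with entries 11, 6/11, 0.
So there are 2 positive, 1 zero pivots.
The rank is the number of nonzero pivots: 2.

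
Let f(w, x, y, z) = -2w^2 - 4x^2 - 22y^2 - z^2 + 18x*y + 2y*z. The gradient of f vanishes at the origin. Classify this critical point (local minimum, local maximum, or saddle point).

The Hessian at the origin is H = [[-4, 0, 0, 0], [0, -8, 18, 0], [0, 18, -44, 2], [0, 0, 2, -2]].
Congruent diagonalization of H (simultaneous row and column reduction) yields pivots -4, -8, -7/2, -6/7.
Counting signs: 4 negative.
H is negative definite, so the origin is a strict local maximum.

local maximum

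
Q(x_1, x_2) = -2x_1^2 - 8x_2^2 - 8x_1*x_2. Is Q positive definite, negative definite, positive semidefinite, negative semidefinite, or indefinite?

negative semidefinite

The symmetric matrix of Q is [[-2, -4], [-4, -8]].
For the 2×2 matrix [[-2, -4], [-4, -8]]: det = -2·-8 − (-4)² = 0, trace = -10.
det = 0 so one eigenvalue is zero; the form is semidefinite with the sign of the trace.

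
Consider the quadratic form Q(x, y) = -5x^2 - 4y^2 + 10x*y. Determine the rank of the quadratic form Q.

2

Write A = [[-5, 5], [5, -4]].
Applying the same elementary operations to the rows and columns of A produces a congruent diagonal matrix with entries -5, 1.
That gives 1 positive, 1 negative pivots.
The rank is the number of nonzero pivots: 2.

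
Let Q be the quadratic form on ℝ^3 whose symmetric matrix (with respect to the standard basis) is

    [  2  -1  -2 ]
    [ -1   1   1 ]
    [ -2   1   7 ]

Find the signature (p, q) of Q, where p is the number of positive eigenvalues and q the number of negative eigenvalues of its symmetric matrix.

(3, 0)

Congruent diagonalization of A (simultaneous row and column reduction) yields pivots 2, 1/2, 5.
That gives 3 positive pivots.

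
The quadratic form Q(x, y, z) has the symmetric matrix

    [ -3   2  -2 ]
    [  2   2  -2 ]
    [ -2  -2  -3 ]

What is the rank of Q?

Congruent diagonalization of A (simultaneous row and column reduction) yields pivots -3, 10/3, -5.
That gives 1 positive, 2 negative pivots.
The rank is the number of nonzero pivots: 3.

3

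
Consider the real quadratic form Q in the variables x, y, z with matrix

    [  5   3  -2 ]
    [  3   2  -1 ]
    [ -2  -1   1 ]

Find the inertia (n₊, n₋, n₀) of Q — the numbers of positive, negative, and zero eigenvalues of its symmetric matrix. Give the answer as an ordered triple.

Symmetric row and column elimination reduces A to a congruent diagonal form with pivots 5, 1/5, 0.
Counting signs: 2 positive, 1 zero.

(2, 0, 1)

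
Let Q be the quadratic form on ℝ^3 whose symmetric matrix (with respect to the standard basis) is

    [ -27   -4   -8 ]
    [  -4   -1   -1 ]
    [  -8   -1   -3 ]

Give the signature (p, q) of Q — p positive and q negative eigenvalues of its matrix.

An LDLᵀ factorisation of A has diagonal entries -27, -11/27, -6/11.
So there are 3 negative pivots.

(0, 3)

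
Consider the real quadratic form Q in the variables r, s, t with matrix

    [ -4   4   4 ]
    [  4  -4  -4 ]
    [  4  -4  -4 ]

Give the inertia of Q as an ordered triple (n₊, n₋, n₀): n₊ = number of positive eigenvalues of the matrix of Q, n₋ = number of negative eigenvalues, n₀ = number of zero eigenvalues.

(0, 1, 2)

Applying the same elementary operations to the rows and columns of A produces a congruent diagonal matrix with entries -4, 0, 0.
That gives 1 negative, 2 zero pivots.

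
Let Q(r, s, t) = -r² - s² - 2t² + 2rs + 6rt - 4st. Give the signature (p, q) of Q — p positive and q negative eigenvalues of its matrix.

(1, 2)

The symmetric matrix is A = [[-1, 1, 3], [1, -1, -2], [3, -2, -2]].
By Sylvester's law of inertia any congruent diagonalization of A has 1 positive, 2 negative and 0 zero entries.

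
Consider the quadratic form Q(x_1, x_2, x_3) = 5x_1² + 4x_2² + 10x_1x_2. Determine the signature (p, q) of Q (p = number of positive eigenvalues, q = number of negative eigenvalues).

The symmetric matrix is A = [[5, 5, 0], [5, 4, 0], [0, 0, 0]].
Congruent diagonalization of A (simultaneous row and column reduction) yields pivots 5, -1, 0.
That gives 1 positive, 1 negative, 1 zero pivots.

(1, 1)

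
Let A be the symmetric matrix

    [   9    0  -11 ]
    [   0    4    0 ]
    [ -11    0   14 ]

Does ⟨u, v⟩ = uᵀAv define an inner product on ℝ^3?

yes

Leading principal minors: Δ_1 = 9, Δ_2 = 36, Δ_3 = 20.
All leading principal minors are positive, so by Sylvester's criterion Q is positive definite.
⟨·,·⟩ is an inner product exactly when A is positive definite.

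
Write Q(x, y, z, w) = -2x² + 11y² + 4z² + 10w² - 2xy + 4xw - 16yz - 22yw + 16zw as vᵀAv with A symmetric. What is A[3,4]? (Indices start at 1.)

The coefficient of z·w in Q is 16. For a symmetric A this equals A[3,4] + A[4,3] = 2·A[3,4].
So A[3,4] = 16/2 = 8.

8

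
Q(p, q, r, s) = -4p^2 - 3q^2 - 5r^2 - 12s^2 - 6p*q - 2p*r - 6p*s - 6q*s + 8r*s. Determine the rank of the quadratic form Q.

4

The symmetric matrix is A = [[-4, -3, -1, -3], [-3, -3, 0, -3], [-1, 0, -5, 4], [-3, -3, 4, -12]].
Row-reducing A symmetrically gives the diagonal entries -4, -3/4, -4, -5.
So there are 4 negative pivots.
The rank is the number of nonzero pivots: 4.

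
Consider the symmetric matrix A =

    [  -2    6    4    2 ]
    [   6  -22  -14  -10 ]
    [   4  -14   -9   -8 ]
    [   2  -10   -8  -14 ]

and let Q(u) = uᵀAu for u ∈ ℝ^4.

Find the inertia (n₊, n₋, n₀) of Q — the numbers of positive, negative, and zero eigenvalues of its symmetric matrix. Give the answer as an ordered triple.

By Sylvester's law of inertia any congruent diagonalization of A has 1 positive, 3 negative and 0 zero entries.

(1, 3, 0)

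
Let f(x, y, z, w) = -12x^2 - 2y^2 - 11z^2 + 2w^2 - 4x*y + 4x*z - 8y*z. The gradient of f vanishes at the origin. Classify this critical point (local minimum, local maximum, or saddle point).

saddle point

The Hessian at the origin is H = [[-24, -4, 4, 0], [-4, -4, -8, 0], [4, -8, -22, 0], [0, 0, 0, 4]].
Applying the same elementary operations to the rows and columns of H produces a congruent diagonal matrix with entries -24, -10/3, 6/5, 4.
That gives 2 positive, 2 negative pivots.
H is indefinite, so the origin is a saddle point.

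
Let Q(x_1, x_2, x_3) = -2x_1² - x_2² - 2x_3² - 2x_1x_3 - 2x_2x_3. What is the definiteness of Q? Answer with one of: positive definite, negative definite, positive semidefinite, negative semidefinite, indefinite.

The symmetric matrix of Q is A = [[-2, 0, -1], [0, -1, -1], [-1, -1, -2]].
Leading principal minors: Δ_1 = -2, Δ_2 = 2, Δ_3 = -1.
The signs alternate starting with Δ_1 < 0, so by Sylvester's criterion Q is negative definite.

negative definite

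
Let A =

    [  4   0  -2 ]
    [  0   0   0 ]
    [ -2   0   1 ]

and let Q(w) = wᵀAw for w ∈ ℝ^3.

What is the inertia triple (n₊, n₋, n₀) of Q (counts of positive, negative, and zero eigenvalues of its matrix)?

Applying the same elementary operations to the rows and columns of A produces a congruent diagonal matrix with entries 4, 0, 0.
That gives 1 positive, 2 zero pivots.

(1, 0, 2)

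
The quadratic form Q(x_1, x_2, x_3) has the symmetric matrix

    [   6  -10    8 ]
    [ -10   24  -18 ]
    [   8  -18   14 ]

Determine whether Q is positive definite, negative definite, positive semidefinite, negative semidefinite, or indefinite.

positive definite

Applying the same elementary operations to the rows and columns of A produces a congruent diagonal matrix with entries 6, 22/3, 4/11.
So there are 3 positive pivots.
Hence Q is positive definite.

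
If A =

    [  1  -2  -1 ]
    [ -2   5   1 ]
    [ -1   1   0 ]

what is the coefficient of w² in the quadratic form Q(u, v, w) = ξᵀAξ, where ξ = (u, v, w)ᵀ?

0

The coefficient of w² is the diagonal entry A[3,3] = 0.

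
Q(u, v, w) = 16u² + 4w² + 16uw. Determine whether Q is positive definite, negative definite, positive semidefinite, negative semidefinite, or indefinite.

Write A = [[16, 0, 8], [0, 0, 0], [8, 0, 4]].
Congruent diagonalization of A (simultaneous row and column reduction) yields pivots 16, 0, 0.
So there are 1 positive, 2 zero pivots.
Hence Q is positive semidefinite.

positive semidefinite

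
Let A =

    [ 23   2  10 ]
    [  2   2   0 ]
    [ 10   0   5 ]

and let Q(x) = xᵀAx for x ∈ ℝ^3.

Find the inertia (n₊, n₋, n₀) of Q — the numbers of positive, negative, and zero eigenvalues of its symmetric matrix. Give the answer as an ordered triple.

Row-reducing A symmetrically gives the diagonal entries 23, 42/23, 5/21.
That gives 3 positive pivots.

(3, 0, 0)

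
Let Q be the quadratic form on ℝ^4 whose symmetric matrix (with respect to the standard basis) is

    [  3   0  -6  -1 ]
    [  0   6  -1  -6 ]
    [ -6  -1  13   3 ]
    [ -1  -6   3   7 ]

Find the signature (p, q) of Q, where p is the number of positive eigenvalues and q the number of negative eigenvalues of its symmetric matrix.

(4, 0)

Applying the same elementary operations to the rows and columns of A produces a congruent diagonal matrix with entries 3, 6, 5/6, 2/3.
Counting signs: 4 positive.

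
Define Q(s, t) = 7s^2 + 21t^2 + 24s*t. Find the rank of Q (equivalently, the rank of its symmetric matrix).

2

Write A = [[7, 12], [12, 21]].
Congruent diagonalization of A (simultaneous row and column reduction) yields pivots 7, 3/7.
That gives 2 positive pivots.
The rank is the number of nonzero pivots: 2.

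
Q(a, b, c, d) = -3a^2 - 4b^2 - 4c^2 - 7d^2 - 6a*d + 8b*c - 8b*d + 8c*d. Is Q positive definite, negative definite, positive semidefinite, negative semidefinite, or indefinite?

Write A = [[-3, 0, 0, -3], [0, -4, 4, -4], [0, 4, -4, 4], [-3, -4, 4, -7]].
Congruent diagonalization of A (simultaneous row and column reduction) yields pivots -3, -4, 0, 0.
Counting signs: 2 negative, 2 zero.
Hence Q is negative semidefinite.

negative semidefinite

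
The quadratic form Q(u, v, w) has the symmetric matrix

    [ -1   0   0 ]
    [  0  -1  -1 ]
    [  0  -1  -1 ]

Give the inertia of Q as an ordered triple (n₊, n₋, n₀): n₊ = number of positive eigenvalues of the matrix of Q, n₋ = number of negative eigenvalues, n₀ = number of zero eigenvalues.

Applying the same elementary operations to the rows and columns of A produces a congruent diagonal matrix with entries -1, -1, 0.
That gives 2 negative, 1 zero pivots.

(0, 2, 1)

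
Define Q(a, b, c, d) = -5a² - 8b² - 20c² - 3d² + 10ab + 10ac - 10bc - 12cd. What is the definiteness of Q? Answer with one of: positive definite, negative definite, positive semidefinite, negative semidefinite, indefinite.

The symmetric matrix of Q is A = [[-5, 5, 5, 0], [5, -8, -5, 0], [5, -5, -20, -6], [0, 0, -6, -3]].
Leading principal minors: Δ_1 = -5, Δ_2 = 15, Δ_3 = -225, Δ_4 = 135.
The signs alternate starting with Δ_1 < 0, so by Sylvester's criterion Q is negative definite.

negative definite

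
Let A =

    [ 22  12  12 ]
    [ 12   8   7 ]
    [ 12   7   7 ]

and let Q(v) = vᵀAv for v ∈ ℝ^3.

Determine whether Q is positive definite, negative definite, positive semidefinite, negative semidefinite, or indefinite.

Leading principal minors: Δ_1 = 22, Δ_2 = 32, Δ_3 = 10.
All leading principal minors are positive, so by Sylvester's criterion Q is positive definite.

positive definite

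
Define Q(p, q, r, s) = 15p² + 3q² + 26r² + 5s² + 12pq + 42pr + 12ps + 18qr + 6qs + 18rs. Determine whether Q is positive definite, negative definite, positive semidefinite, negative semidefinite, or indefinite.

Write A = [[15, 6, 21, 6], [6, 3, 9, 3], [21, 9, 26, 9], [6, 3, 9, 5]].
An LDLᵀ factorisation of A has diagonal entries 15, 3/5, -4, 2.
So there are 3 positive, 1 negative pivots.
Hence Q is indefinite.

indefinite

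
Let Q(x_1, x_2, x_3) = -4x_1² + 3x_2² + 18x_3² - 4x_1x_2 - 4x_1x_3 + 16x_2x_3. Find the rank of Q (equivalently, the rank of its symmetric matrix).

3

Write A = [[-4, -2, -2], [-2, 3, 8], [-2, 8, 18]].
An LDLᵀ factorisation of A has diagonal entries -4, 4, -5/4.
So there are 1 positive, 2 negative pivots.
The rank is the number of nonzero pivots: 3.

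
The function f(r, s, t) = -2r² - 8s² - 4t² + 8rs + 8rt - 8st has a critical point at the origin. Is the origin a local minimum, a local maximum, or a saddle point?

saddle point

The Hessian at the origin is H = [[-4, 8, 8], [8, -16, -8], [8, -8, -8]].
H is indefinite, so the origin is a saddle point.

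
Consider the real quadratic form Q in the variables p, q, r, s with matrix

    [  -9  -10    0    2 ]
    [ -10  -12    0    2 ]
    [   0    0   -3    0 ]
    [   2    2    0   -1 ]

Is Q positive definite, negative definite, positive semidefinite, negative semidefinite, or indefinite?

negative definite

Leading principal minors: Δ_1 = -9, Δ_2 = 8, Δ_3 = -24, Δ_4 = 12.
The signs alternate starting with Δ_1 < 0, so by Sylvester's criterion Q is negative definite.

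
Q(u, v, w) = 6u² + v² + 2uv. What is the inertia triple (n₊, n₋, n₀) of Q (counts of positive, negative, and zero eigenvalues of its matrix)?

The symmetric matrix is A = [[6, 1, 0], [1, 1, 0], [0, 0, 0]].
Applying the same elementary operations to the rows and columns of A produces a congruent diagonal matrix with entries 6, 5/6, 0.
So there are 2 positive, 1 zero pivots.

(2, 0, 1)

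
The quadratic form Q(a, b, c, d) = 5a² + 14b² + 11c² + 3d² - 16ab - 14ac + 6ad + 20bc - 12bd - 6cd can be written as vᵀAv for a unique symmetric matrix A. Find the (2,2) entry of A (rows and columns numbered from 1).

14

The coefficient of b² in Q is 14, and that is exactly A[2,2].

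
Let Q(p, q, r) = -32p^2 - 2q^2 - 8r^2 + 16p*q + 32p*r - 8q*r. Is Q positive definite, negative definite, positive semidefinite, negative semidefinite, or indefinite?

The associated matrix is A = [[-32, 8, 16], [8, -2, -4], [16, -4, -8]].
Symmetric row and column elimination reduces A to a congruent diagonal form with pivots -32, 0, 0.
That gives 1 negative, 2 zero pivots.
Hence Q is negative semidefinite.

negative semidefinite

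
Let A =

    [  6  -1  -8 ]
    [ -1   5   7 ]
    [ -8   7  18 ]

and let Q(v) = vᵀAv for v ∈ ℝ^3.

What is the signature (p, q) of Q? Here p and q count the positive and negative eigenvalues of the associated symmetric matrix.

Row-reducing A symmetrically gives the diagonal entries 6, 29/6, 20/29.
Counting signs: 3 positive.

(3, 0)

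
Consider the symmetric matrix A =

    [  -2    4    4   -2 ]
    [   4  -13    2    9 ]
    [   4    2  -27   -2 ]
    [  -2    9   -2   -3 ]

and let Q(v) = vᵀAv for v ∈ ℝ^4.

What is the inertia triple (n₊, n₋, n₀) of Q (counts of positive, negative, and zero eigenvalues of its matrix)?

Row-reducing A symmetrically gives the diagonal entries -2, -5, 1, -12.
That gives 1 positive, 3 negative pivots.

(1, 3, 0)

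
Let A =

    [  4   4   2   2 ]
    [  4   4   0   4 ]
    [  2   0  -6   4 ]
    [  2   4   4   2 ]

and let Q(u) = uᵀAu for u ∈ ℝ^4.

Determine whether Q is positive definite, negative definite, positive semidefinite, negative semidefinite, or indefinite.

indefinite

A is congruent to a diagonal matrix with 2 positive, 1 negative and 1 zero entries, so Q is indefinite.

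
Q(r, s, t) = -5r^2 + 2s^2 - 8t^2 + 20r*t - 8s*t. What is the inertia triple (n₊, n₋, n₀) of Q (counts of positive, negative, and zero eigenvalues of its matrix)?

(2, 1, 0)

The associated matrix is A = [[-5, 0, 10], [0, 2, -4], [10, -4, -8]].
Symmetric row and column elimination reduces A to a congruent diagonal form with pivots -5, 2, 4.
Counting signs: 2 positive, 1 negative.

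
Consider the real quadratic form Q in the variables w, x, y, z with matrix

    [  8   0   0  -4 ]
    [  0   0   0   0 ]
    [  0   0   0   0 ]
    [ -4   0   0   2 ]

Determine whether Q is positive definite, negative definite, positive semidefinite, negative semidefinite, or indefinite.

Row-reducing A symmetrically gives the diagonal entries 8, 0, 0, 0.
That gives 1 positive, 3 zero pivots.
Hence Q is positive semidefinite.

positive semidefinite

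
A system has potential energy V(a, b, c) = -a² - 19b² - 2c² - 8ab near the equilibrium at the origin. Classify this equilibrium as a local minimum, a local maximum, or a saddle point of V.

local maximum

The Hessian at the origin is H = [[-2, -8, 0], [-8, -38, 0], [0, 0, -4]].
Row-reducing H symmetrically gives the diagonal entries -2, -6, -4.
So there are 3 negative pivots.
H is negative definite, so the origin is a strict local maximum.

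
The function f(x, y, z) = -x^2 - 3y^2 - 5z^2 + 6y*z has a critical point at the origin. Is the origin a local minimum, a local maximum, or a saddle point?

The Hessian at the origin is H = [[-2, 0, 0], [0, -6, 6], [0, 6, -10]].
An LDLᵀ factorisation of H has diagonal entries -2, -6, -4.
That gives 3 negative pivots.
H is negative definite, so the origin is a strict local maximum.

local maximum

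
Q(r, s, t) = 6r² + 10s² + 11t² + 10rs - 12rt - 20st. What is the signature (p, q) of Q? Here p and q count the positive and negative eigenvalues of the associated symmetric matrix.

(3, 0)

Write A = [[6, 5, -6], [5, 10, -10], [-6, -10, 11]].
Symmetric row and column elimination reduces A to a congruent diagonal form with pivots 6, 35/6, 5/7.
So there are 3 positive pivots.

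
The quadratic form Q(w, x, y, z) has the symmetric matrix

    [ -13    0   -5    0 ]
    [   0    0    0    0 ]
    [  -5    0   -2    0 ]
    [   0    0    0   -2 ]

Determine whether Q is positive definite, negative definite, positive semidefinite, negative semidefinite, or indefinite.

Symmetric row and column elimination reduces A to a congruent diagonal form with pivots -13, 0, -1/13, -2.
That gives 3 negative, 1 zero pivots.
Hence Q is negative semidefinite.

negative semidefinite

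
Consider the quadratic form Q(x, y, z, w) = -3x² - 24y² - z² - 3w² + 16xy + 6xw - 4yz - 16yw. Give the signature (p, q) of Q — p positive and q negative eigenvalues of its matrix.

The symmetric matrix is A = [[-3, 8, 0, 3], [8, -24, -2, -8], [0, -2, -1, 0], [3, -8, 0, -3]].
Symmetric row and column elimination reduces A to a congruent diagonal form with pivots -3, -8/3, 1/2, 0.
So there are 1 positive, 2 negative, 1 zero pivots.

(1, 2)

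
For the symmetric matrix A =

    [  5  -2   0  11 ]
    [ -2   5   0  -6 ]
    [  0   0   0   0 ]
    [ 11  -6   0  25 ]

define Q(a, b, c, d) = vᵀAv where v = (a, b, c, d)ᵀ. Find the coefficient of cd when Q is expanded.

0

The coefficient of cd is A[3,4] + A[4,3] = 2·0 = 0.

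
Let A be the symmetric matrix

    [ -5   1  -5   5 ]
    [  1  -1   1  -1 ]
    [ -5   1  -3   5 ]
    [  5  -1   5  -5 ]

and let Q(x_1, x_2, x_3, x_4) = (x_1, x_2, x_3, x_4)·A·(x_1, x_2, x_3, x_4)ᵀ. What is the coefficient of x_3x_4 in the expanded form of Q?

10

The coefficient of x_3x_4 is A[3,4] + A[4,3] = 2·5 = 10.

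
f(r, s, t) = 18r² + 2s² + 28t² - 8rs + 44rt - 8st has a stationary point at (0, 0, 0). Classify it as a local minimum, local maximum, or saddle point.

local minimum

The Hessian at the origin is H = [[36, -8, 44], [-8, 4, -8], [44, -8, 56]].
Row-reducing H symmetrically gives the diagonal entries 36, 20/9, 4/5.
That gives 3 positive pivots.
H is positive definite, so the origin is a strict local minimum.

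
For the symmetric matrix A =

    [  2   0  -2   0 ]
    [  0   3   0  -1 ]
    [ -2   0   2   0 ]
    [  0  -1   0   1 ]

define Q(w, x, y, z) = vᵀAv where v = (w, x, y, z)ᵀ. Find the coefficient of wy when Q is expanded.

-4

The coefficient of wy is A[1,3] + A[3,1] = 2·(-2) = -4.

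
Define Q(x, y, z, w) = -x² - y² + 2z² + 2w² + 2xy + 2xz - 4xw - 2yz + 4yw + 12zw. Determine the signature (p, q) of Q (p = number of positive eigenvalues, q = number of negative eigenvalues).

The associated matrix is A = [[-1, 1, 1, -2], [1, -1, -1, 2], [1, -1, 2, 6], [-2, 2, 6, 2]].
Row-reducing A symmetrically gives the diagonal entries -1, 0, 3, 2/3.
That gives 2 positive, 1 negative, 1 zero pivots.

(2, 1)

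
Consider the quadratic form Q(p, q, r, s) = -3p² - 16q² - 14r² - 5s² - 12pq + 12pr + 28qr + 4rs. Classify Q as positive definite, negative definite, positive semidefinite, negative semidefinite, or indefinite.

negative definite

The associated matrix is A = [[-3, -6, 6, 0], [-6, -16, 14, 0], [6, 14, -14, 2], [0, 0, 2, -5]].
Symmetric row and column elimination reduces A to a congruent diagonal form with pivots -3, -4, -1, -1.
Counting signs: 4 negative.
Hence Q is negative definite.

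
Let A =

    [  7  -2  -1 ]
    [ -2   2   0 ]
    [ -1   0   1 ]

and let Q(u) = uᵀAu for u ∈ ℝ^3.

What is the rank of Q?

3

Congruent diagonalization of A (simultaneous row and column reduction) yields pivots 7, 10/7, 4/5.
Counting signs: 3 positive.
The rank is the number of nonzero pivots: 3.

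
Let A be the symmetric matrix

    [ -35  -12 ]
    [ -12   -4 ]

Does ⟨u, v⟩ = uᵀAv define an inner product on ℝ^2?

no

Row-reducing A symmetrically gives the diagonal entries -35, 4/35.
So there are 1 positive, 1 negative pivots.
Hence Q is indefinite.
⟨·,·⟩ is an inner product exactly when A is positive definite.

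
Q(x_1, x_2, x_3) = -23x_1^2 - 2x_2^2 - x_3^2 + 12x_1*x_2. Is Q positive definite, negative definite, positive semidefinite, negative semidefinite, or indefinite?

The symmetric matrix of Q is A = [[-23, 6, 0], [6, -2, 0], [0, 0, -1]].
Leading principal minors: Δ_1 = -23, Δ_2 = 10, Δ_3 = -10.
The signs alternate starting with Δ_1 < 0, so by Sylvester's criterion Q is negative definite.

negative definite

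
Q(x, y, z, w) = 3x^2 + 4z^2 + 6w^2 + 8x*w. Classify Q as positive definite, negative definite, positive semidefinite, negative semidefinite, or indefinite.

positive semidefinite

The symmetric matrix is A = [[3, 0, 0, 4], [0, 0, 0, 0], [0, 0, 4, 0], [4, 0, 0, 6]].
Congruent diagonalization of A (simultaneous row and column reduction) yields pivots 3, 0, 4, 2/3.
That gives 3 positive, 1 zero pivots.
Hence Q is positive semidefinite.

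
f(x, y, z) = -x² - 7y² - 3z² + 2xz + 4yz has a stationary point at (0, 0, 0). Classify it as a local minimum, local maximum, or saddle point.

local maximum

The Hessian at the origin is H = [[-2, 0, 2], [0, -14, 4], [2, 4, -6]].
Symmetric row and column elimination reduces H to a congruent diagonal form with pivots -2, -14, -20/7.
So there are 3 negative pivots.
H is negative definite, so the origin is a strict local maximum.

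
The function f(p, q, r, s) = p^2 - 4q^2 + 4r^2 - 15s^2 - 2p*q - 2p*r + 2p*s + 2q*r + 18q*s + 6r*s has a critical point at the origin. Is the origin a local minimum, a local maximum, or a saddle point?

saddle point

The Hessian at the origin is H = [[2, -2, -2, 2], [-2, -8, 2, 18], [-2, 2, 8, 6], [2, 18, 6, -30]].
Applying the same elementary operations to the rows and columns of H produces a congruent diagonal matrix with entries 2, -10, 6, -8/3.
So there are 2 positive, 2 negative pivots.
H is indefinite, so the origin is a saddle point.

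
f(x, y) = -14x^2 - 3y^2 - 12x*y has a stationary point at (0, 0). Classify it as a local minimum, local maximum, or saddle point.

The Hessian at the origin is H = [[-28, -12], [-12, -6]].
det H = -28·-6 − (-12)² = 24 > 0 and H[1,1] = -28 < 0, so H is negative definite.
Therefore the origin is a local maximum.

local maximum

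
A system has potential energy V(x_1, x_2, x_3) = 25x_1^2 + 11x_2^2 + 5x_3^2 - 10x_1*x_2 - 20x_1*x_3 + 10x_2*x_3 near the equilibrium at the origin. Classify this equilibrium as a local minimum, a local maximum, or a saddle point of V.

The Hessian at the origin is H = [[50, -10, -20], [-10, 22, 10], [-20, 10, 10]].
Applying the same elementary operations to the rows and columns of H produces a congruent diagonal matrix with entries 50, 20, 1/5.
Counting signs: 3 positive.
H is positive definite, so the origin is a strict local minimum.

local minimum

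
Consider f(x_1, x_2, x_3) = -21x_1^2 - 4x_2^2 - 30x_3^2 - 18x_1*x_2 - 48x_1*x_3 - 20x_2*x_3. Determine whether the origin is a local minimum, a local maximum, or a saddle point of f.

local maximum

The Hessian at the origin is H = [[-42, -18, -48], [-18, -8, -20], [-48, -20, -60]].
Applying the same elementary operations to the rows and columns of H produces a congruent diagonal matrix with entries -42, -2/7, -4.
So there are 3 negative pivots.
H is negative definite, so the origin is a strict local maximum.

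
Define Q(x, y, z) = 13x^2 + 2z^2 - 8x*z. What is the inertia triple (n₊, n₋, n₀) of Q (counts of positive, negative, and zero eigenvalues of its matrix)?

The associated matrix is A = [[13, 0, -4], [0, 0, 0], [-4, 0, 2]].
Congruent diagonalization of A (simultaneous row and column reduction) yields pivots 13, 0, 10/13.
So there are 2 positive, 1 zero pivots.

(2, 0, 1)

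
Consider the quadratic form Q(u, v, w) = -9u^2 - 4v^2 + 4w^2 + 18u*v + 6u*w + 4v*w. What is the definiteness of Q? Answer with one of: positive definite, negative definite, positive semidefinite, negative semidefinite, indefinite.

The symmetric matrix is A = [[-9, 9, 3], [9, -4, 2], [3, 2, 4]].
Applying the same elementary operations to the rows and columns of A produces a congruent diagonal matrix with entries -9, 5, 0.
Counting signs: 1 positive, 1 negative, 1 zero.
Hence Q is indefinite.

indefinite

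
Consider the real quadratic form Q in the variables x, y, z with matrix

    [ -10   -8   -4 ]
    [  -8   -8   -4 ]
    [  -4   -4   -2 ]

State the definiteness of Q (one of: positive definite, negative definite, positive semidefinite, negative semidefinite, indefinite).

negative semidefinite

Row-reducing A symmetrically gives the diagonal entries -10, -8/5, 0.
Counting signs: 2 negative, 1 zero.
Hence Q is negative semidefinite.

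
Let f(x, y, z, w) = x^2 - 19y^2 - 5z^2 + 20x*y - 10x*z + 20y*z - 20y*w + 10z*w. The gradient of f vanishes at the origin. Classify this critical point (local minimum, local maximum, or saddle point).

The Hessian at the origin is H = [[2, 20, -10, 0], [20, -38, 20, -20], [-10, 20, -10, 10], [0, -20, 10, 0]].
Symmetric row and column elimination reduces H to a congruent diagonal form with pivots 2, -238, 60/119, 5/3.
Counting signs: 3 positive, 1 negative.
H is indefinite, so the origin is a saddle point.

saddle point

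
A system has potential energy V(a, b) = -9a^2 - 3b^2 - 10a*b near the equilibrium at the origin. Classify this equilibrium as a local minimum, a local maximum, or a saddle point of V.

local maximum

The Hessian at the origin is H = [[-18, -10], [-10, -6]].
det H = -18·-6 − (-10)² = 8 > 0 and H[1,1] = -18 < 0, so H is negative definite.
Therefore the origin is a local maximum.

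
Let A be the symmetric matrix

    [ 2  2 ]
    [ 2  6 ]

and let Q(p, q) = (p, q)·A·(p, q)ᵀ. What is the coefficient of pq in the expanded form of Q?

4

The coefficient of pq is A[1,2] + A[2,1] = 2·2 = 4.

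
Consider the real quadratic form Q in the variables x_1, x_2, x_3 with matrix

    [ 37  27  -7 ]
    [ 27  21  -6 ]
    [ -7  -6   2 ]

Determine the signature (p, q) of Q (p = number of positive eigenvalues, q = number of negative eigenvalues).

Applying the same elementary operations to the rows and columns of A produces a congruent diagonal matrix with entries 37, 48/37, 1/16.
Counting signs: 3 positive.

(3, 0)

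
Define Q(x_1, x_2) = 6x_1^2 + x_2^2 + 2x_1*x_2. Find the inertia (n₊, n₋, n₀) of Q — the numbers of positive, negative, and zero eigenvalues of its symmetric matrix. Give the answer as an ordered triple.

(2, 0, 0)

The symmetric matrix is A = [[6, 1], [1, 1]].
Applying the same elementary operations to the rows and columns of A produces a congruent diagonal matrix with entries 6, 5/6.
Counting signs: 2 positive.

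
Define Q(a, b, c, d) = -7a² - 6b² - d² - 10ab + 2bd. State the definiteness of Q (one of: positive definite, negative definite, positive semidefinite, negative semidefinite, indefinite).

Write A = [[-7, -5, 0, 0], [-5, -6, 0, 1], [0, 0, 0, 0], [0, 1, 0, -1]].
Symmetric row and column elimination reduces A to a congruent diagonal form with pivots -7, -17/7, 0, -10/17.
Counting signs: 3 negative, 1 zero.
Hence Q is negative semidefinite.

negative semidefinite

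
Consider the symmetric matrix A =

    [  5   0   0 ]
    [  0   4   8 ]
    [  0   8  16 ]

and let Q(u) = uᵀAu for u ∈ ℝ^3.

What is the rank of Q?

Symmetric row and column elimination reduces A to a congruent diagonal form with pivots 5, 4, 0.
So there are 2 positive, 1 zero pivots.
The rank is the number of nonzero pivots: 2.

2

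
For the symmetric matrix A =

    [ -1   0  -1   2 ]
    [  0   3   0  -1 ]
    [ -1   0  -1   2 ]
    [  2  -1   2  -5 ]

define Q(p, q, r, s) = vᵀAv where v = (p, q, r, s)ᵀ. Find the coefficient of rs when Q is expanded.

4

The coefficient of rs is A[3,4] + A[4,3] = 2·2 = 4.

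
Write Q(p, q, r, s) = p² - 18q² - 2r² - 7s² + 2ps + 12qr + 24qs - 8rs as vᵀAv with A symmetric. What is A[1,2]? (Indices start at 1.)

0

The coefficient of p·q in Q is 0. For a symmetric A this equals A[1,2] + A[2,1] = 2·A[1,2].
So A[1,2] = 0/2 = 0.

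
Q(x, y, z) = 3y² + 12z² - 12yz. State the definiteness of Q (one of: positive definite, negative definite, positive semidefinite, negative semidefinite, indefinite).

positive semidefinite

The symmetric matrix is A = [[0, 0, 0], [0, 3, -6], [0, -6, 12]].
Applying the same elementary operations to the rows and columns of A produces a congruent diagonal matrix with entries 0, 3, 0.
Counting signs: 1 positive, 2 zero.
Hence Q is positive semidefinite.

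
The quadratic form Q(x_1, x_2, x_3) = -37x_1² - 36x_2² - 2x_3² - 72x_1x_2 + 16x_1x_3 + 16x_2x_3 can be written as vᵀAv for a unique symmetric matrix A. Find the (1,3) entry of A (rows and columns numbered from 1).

8

The coefficient of x_1·x_3 in Q is 16. For a symmetric A this equals A[1,3] + A[3,1] = 2·A[1,3].
So A[1,3] = 16/2 = 8.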